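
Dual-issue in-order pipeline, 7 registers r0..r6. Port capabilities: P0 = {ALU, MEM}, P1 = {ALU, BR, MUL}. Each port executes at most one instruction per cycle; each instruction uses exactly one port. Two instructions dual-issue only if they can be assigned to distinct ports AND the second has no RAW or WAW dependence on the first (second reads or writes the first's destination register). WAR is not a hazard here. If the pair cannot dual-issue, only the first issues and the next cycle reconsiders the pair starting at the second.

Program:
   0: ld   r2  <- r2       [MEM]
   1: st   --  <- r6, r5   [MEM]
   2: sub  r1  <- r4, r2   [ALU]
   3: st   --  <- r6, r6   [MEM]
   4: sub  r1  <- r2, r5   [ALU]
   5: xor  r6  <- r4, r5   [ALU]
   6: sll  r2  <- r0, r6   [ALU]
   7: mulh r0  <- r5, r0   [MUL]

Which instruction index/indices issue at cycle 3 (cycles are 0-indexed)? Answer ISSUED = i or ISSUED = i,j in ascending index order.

ISSUED = 5

c0: i0 ld  no-port MEM/MEM
c1: i1/i2 st sub  pair
c2: i3/i4 st sub  pair
c3: i5 xor  RAW r6
c4: i6/i7 sll mulh  pair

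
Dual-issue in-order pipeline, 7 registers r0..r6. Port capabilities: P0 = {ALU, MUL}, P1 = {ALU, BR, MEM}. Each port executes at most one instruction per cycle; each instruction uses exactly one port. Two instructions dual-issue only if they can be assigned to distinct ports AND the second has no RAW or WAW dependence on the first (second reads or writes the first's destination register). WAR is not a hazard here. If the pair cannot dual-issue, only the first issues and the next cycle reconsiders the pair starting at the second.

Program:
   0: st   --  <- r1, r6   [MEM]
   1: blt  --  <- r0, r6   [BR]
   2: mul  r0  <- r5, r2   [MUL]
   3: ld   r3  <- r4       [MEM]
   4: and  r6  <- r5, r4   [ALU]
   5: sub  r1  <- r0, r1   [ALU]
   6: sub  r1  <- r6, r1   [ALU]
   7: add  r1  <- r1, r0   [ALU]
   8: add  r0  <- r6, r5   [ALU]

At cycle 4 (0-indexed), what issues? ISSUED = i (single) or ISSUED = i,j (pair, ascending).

c0: i0 st  no-port MEM/BR
c1: i1/i2 blt;mul  dual
c2: i3/i4 ld;and  dual
c3: i5 sub  RAW+WAW r1
c4: i6 sub  RAW+WAW r1
c5: i7/i8 add;add  dual

ISSUED = 6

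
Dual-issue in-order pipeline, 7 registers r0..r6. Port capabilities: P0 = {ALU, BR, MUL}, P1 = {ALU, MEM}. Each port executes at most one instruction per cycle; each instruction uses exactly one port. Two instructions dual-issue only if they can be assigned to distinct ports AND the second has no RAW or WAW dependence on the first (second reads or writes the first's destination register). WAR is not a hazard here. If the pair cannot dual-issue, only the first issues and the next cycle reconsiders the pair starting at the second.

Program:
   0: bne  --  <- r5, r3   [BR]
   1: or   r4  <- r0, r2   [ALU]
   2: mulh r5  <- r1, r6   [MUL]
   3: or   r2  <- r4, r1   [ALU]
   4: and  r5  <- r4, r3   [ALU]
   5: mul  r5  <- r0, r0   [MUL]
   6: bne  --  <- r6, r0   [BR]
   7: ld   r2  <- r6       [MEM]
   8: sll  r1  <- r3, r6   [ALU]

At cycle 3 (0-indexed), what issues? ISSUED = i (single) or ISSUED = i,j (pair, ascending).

ISSUED = 5

c0: i0&i1 bne;or  pair
c1: i2&i3 mulh;or  pair
c2: i4 and  WAW r5
c3: i5 mul  no-port MUL/BR
c4: i6&i7 bne;ld  pair
c5: i8 sll  tail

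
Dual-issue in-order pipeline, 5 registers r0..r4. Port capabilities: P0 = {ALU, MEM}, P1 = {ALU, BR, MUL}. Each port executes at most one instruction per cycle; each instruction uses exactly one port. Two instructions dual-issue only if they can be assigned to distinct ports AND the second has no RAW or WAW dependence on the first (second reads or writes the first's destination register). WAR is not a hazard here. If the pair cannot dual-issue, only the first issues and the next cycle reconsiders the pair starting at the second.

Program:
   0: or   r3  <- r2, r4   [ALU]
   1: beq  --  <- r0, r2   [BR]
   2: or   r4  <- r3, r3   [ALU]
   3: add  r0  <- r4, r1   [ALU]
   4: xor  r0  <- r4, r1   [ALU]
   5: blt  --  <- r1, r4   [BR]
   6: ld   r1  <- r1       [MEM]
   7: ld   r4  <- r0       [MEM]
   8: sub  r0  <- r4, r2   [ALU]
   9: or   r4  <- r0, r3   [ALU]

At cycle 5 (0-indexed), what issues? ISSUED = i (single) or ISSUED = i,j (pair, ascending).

  cy0 -> i0&i1 (or/beq) pair
  cy1 -> i2 (or) RAW r4
  cy2 -> i3 (add) WAW r0
  cy3 -> i4&i5 (xor/blt) pair
  cy4 -> i6 (ld) no-port MEM/MEM
  cy5 -> i7 (ld) RAW r4
  cy6 -> i8 (sub) RAW r0
  cy7 -> i9 (or) tail

ISSUED = 7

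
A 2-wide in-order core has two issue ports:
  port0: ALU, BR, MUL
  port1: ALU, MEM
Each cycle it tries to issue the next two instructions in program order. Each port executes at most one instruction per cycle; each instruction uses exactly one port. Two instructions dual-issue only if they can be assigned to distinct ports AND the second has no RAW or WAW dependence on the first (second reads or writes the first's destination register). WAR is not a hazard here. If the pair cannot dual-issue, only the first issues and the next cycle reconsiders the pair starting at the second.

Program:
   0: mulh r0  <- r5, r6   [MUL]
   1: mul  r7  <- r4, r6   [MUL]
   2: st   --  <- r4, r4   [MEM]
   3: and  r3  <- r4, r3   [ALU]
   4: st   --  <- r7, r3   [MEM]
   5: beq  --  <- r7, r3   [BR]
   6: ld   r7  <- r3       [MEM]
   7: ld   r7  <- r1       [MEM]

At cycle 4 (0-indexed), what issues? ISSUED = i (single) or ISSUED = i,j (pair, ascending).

c0: i0 mulh.MUL  no-port MUL/MUL
c1: i1,i2 mul.MUL;st.MEM  dual
c2: i3 and.ALU  RAW r3
c3: i4,i5 st.MEM;beq.BR  dual
c4: i6 ld.MEM  no-port MEM/MEM
c5: i7 ld.MEM  tail

ISSUED = 6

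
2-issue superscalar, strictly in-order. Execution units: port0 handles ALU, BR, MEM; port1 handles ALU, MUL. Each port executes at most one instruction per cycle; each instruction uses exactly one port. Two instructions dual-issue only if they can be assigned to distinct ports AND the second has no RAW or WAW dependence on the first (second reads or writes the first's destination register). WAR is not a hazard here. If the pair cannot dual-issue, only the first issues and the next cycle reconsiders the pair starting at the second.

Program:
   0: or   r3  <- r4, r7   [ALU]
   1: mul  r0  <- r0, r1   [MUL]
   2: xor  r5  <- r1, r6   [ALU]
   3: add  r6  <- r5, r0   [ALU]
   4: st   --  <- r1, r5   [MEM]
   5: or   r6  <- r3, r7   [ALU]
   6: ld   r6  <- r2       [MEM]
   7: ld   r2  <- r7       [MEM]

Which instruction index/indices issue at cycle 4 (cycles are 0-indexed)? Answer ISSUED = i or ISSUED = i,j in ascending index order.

t=0 i0/i1:or.ALU/mul.MUL ; pair
t=1 i2:xor.ALU ; RAW r5
t=2 i3/i4:add.ALU/st.MEM ; pair
t=3 i5:or.ALU ; WAW r6
t=4 i6:ld.MEM ; no-port MEM/MEM
t=5 i7:ld.MEM ; tail

ISSUED = 6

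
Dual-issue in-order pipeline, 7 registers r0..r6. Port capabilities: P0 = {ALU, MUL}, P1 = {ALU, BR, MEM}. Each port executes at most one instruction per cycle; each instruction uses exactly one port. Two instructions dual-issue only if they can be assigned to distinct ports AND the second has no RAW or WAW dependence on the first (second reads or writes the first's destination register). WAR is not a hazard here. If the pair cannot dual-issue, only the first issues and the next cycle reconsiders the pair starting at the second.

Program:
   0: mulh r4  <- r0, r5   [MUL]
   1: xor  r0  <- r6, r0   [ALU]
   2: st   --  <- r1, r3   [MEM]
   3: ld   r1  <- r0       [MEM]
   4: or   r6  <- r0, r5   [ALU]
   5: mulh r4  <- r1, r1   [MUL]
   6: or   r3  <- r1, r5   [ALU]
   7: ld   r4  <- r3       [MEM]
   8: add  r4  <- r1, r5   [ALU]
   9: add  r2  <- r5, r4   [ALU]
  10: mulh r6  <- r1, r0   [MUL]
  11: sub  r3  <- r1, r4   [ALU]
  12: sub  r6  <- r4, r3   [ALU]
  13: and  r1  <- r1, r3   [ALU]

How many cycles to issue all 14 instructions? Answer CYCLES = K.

CYCLES = 9

t=0 i0&i1:mulh xor ; 2-wide
t=1 i2:st ; no-port MEM/MEM
t=2 i3&i4:ld or ; 2-wide
t=3 i5&i6:mulh or ; 2-wide
t=4 i7:ld ; WAW r4
t=5 i8:add ; RAW r4
t=6 i9&i10:add mulh ; 2-wide
t=7 i11:sub ; RAW r3
t=8 i12&i13:sub and ; 2-wide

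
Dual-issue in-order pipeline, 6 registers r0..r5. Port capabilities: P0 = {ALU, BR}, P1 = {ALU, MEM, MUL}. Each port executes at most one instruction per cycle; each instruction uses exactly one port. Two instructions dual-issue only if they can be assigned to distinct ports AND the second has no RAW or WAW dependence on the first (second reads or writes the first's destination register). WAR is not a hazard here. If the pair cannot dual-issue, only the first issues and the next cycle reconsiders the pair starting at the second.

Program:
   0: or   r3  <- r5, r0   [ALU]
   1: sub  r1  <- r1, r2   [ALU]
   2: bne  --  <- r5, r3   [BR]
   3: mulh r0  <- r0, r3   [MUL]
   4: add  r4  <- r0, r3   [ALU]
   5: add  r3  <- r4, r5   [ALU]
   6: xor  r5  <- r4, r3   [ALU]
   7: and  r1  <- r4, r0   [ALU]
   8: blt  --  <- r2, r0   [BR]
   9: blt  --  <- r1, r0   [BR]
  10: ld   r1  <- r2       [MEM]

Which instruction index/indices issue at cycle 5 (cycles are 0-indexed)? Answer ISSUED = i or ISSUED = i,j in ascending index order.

  cy0 -> i0,i1 (or.ALU sub.ALU) pair
  cy1 -> i2,i3 (bne.BR mulh.MUL) pair
  cy2 -> i4 (add.ALU) RAW r4
  cy3 -> i5 (add.ALU) RAW r3
  cy4 -> i6,i7 (xor.ALU and.ALU) pair
  cy5 -> i8 (blt.BR) no-port BR/BR
  cy6 -> i9,i10 (blt.BR ld.MEM) pair

ISSUED = 8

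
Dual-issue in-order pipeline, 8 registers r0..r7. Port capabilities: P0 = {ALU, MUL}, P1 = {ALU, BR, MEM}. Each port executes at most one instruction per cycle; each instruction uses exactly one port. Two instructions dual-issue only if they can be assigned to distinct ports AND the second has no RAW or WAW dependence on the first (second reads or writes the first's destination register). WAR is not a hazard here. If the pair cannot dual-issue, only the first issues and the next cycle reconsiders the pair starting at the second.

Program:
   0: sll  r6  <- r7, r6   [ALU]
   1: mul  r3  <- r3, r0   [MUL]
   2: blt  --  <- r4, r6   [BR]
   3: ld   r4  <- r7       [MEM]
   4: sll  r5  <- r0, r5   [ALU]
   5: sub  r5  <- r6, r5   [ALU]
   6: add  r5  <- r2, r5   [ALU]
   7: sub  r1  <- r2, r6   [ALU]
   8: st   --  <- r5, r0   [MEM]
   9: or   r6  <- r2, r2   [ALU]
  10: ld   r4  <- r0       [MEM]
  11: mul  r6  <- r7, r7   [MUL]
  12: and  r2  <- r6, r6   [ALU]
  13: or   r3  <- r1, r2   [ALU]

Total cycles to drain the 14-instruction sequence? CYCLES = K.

CYCLES = 9

c0: i0&i1 sll mul  dual
c1: i2 blt  no-port BR/MEM
c2: i3&i4 ld sll  dual
c3: i5 sub  RAW+WAW r5
c4: i6&i7 add sub  dual
c5: i8&i9 st or  dual
c6: i10&i11 ld mul  dual
c7: i12 and  RAW r2
c8: i13 or  tail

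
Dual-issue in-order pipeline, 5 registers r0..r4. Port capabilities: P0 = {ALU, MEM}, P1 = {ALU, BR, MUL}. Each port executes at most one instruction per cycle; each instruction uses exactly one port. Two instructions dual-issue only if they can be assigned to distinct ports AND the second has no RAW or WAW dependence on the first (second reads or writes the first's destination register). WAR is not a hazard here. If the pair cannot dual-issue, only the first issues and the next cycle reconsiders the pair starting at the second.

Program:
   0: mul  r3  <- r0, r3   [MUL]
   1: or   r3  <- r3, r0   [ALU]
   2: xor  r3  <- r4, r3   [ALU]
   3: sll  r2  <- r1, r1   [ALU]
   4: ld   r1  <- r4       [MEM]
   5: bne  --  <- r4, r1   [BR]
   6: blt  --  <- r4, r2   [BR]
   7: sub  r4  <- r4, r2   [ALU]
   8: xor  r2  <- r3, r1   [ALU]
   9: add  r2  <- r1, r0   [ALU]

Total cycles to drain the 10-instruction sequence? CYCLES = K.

c0: i0 mul.MUL  RAW+WAW r3
c1: i1 or.ALU  RAW+WAW r3
c2: i2+i3 xor.ALU sll.ALU  dual
c3: i4 ld.MEM  RAW r1
c4: i5 bne.BR  no-port BR/BR
c5: i6+i7 blt.BR sub.ALU  dual
c6: i8 xor.ALU  WAW r2
c7: i9 add.ALU  tail

CYCLES = 8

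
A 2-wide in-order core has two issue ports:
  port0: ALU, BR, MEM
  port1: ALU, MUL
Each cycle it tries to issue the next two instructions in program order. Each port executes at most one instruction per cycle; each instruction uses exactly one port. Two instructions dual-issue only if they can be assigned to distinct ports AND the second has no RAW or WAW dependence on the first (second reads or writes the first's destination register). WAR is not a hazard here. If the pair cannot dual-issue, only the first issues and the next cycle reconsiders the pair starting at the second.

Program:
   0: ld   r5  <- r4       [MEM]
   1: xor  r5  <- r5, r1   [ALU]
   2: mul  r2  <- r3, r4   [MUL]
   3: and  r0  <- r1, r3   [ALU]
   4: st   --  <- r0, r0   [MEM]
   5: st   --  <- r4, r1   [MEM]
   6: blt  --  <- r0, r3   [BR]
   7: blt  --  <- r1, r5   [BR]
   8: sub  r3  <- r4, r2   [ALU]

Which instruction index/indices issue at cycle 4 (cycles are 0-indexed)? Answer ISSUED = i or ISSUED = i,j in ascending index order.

ISSUED = 5

  cy0 -> i0 (ld.MEM) RAW+WAW r5
  cy1 -> i1/i2 (xor.ALU+mul.MUL) 2-wide
  cy2 -> i3 (and.ALU) RAW r0
  cy3 -> i4 (st.MEM) no-port MEM/MEM
  cy4 -> i5 (st.MEM) no-port MEM/BR
  cy5 -> i6 (blt.BR) no-port BR/BR
  cy6 -> i7/i8 (blt.BR+sub.ALU) 2-wide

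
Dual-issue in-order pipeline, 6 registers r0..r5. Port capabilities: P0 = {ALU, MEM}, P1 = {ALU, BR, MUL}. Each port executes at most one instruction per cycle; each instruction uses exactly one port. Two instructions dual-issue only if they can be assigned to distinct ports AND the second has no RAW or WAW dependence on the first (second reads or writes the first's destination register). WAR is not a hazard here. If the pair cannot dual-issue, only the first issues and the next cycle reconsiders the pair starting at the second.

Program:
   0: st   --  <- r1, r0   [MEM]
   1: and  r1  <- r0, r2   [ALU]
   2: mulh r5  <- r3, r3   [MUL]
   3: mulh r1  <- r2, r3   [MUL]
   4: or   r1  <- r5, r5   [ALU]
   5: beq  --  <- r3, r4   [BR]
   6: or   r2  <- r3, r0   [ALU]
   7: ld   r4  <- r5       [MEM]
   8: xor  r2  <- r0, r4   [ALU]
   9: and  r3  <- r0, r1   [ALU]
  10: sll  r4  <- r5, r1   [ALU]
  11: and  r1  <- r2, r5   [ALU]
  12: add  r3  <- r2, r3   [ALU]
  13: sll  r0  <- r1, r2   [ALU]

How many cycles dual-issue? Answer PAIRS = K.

#0 head=0: st+and i0&i1 2-wide
#1 head=2: mulh i2 no-port MUL/MUL
#2 head=3: mulh i3 WAW r1
#3 head=4: or+beq i4&i5 2-wide
#4 head=6: or+ld i6&i7 2-wide
#5 head=8: xor+and i8&i9 2-wide
#6 head=10: sll+and i10&i11 2-wide
#7 head=12: add+sll i12&i13 2-wide

PAIRS = 6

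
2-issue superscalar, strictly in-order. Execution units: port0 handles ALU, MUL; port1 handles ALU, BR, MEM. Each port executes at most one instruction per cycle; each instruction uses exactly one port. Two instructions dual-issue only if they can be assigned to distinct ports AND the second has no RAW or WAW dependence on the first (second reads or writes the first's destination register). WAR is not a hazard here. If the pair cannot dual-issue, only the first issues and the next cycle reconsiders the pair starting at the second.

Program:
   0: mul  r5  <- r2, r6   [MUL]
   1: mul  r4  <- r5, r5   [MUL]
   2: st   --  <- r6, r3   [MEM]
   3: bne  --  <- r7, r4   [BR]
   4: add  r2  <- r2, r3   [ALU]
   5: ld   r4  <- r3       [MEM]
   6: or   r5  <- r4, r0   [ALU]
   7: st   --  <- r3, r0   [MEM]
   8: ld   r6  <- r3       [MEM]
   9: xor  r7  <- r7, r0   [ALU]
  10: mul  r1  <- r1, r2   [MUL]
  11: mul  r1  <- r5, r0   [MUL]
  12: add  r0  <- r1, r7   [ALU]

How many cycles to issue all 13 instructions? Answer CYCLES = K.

CYCLES = 9

0. mul @i0  | no-port MUL/MUL
1. mul/st @i1+i2  | pair
2. bne/add @i3+i4  | pair
3. ld @i5  | RAW r4
4. or/st @i6+i7  | pair
5. ld/xor @i8+i9  | pair
6. mul @i10  | no-port MUL/MUL
7. mul @i11  | RAW r1
8. add @i12  | tail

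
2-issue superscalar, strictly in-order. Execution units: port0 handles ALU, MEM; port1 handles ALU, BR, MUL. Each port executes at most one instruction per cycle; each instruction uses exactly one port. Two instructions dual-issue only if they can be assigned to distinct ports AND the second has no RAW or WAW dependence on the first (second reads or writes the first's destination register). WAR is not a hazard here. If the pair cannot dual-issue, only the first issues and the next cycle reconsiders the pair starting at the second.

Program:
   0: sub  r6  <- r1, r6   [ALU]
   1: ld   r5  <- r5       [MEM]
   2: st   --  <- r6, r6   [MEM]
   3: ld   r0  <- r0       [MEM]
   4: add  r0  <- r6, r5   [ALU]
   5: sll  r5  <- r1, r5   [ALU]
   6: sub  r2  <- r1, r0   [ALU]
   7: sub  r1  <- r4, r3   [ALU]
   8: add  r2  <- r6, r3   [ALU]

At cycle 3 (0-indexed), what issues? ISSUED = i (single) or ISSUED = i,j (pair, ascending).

ISSUED = 4,5

t=0 i0&i1:sub+ld ; 2-wide
t=1 i2:st ; no-port MEM/MEM
t=2 i3:ld ; WAW r0
t=3 i4&i5:add+sll ; 2-wide
t=4 i6&i7:sub+sub ; 2-wide
t=5 i8:add ; tail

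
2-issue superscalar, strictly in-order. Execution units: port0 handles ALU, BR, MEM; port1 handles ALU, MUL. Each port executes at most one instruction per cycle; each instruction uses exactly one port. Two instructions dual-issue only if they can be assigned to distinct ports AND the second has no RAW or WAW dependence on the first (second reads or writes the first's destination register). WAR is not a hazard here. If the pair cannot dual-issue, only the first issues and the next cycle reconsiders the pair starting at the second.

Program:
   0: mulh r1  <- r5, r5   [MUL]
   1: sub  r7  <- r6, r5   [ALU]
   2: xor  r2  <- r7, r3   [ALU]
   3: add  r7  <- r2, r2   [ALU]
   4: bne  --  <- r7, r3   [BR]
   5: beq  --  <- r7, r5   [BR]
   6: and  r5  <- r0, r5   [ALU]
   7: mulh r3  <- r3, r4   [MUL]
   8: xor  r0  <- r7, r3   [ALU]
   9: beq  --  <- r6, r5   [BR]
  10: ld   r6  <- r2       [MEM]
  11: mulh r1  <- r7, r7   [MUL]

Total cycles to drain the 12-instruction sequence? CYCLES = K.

t=0 i0+i1:mulh sub ; dual
t=1 i2:xor ; RAW r2
t=2 i3:add ; RAW r7
t=3 i4:bne ; no-port BR/BR
t=4 i5+i6:beq and ; dual
t=5 i7:mulh ; RAW r3
t=6 i8+i9:xor beq ; dual
t=7 i10+i11:ld mulh ; dual

CYCLES = 8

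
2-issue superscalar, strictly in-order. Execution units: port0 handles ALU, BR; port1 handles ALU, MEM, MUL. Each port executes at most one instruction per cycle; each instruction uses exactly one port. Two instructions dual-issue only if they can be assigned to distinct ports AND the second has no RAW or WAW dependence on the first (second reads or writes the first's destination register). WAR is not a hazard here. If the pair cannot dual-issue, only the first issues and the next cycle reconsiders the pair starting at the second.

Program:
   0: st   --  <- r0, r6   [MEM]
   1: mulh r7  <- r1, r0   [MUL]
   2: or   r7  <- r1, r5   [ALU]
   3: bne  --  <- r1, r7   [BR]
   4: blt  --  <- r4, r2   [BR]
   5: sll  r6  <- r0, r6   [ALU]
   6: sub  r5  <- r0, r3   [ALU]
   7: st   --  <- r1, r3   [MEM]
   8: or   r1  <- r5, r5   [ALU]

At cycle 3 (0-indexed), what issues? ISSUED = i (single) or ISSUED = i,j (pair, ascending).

ISSUED = 3

t=0 i0:st.MEM ; no-port MEM/MUL
t=1 i1:mulh.MUL ; WAW r7
t=2 i2:or.ALU ; RAW r7
t=3 i3:bne.BR ; no-port BR/BR
t=4 i4&i5:blt.BR;sll.ALU ; dual
t=5 i6&i7:sub.ALU;st.MEM ; dual
t=6 i8:or.ALU ; tail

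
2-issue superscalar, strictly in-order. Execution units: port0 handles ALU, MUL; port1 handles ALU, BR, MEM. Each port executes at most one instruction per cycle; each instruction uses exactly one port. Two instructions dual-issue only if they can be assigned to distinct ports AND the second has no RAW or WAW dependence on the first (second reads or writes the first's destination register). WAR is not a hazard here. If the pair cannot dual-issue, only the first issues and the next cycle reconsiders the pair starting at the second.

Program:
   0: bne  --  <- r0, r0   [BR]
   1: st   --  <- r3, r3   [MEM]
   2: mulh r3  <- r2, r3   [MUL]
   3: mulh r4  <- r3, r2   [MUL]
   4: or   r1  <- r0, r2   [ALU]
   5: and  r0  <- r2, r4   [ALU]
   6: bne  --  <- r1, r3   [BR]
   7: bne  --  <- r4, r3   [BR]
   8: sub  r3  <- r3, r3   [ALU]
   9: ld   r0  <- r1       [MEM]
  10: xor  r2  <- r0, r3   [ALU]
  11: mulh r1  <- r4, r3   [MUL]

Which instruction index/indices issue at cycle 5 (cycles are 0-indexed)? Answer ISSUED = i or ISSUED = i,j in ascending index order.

c0: i0 bne  no-port BR/MEM
c1: i1/i2 st mulh  pair
c2: i3/i4 mulh or  pair
c3: i5/i6 and bne  pair
c4: i7/i8 bne sub  pair
c5: i9 ld  RAW r0
c6: i10/i11 xor mulh  pair

ISSUED = 9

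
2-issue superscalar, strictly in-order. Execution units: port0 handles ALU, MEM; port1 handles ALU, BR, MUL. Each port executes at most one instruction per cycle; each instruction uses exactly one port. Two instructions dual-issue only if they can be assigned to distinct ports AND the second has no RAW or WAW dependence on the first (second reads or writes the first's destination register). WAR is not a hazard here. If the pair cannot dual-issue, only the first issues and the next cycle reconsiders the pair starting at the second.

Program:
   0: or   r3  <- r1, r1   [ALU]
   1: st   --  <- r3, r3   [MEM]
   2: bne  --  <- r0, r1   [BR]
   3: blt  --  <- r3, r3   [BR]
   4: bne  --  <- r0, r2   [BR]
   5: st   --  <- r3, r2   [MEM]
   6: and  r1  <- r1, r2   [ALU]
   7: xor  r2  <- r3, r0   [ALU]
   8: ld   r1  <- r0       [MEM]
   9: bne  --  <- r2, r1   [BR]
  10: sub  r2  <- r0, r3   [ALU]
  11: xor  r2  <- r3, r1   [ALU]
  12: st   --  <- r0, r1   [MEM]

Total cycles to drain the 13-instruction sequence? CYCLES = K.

CYCLES = 8

0. or.ALU @i0  | RAW r3
1. st.MEM bne.BR @i1,i2  | pair
2. blt.BR @i3  | no-port BR/BR
3. bne.BR st.MEM @i4,i5  | pair
4. and.ALU xor.ALU @i6,i7  | pair
5. ld.MEM @i8  | RAW r1
6. bne.BR sub.ALU @i9,i10  | pair
7. xor.ALU st.MEM @i11,i12  | pair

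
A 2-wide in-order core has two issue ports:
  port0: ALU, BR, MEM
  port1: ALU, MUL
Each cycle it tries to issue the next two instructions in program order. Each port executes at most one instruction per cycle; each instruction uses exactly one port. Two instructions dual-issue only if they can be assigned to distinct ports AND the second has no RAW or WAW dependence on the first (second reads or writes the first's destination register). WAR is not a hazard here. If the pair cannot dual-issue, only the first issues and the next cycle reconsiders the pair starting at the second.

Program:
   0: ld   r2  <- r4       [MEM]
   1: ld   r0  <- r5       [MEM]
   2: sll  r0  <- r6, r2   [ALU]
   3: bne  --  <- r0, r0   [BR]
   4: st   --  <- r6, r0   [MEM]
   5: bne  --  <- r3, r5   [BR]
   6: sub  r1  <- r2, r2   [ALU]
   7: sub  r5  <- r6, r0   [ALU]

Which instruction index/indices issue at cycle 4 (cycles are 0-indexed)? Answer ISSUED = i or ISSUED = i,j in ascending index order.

  cy0 -> i0 (ld) no-port MEM/MEM
  cy1 -> i1 (ld) WAW r0
  cy2 -> i2 (sll) RAW r0
  cy3 -> i3 (bne) no-port BR/MEM
  cy4 -> i4 (st) no-port MEM/BR
  cy5 -> i5/i6 (bne+sub) 2-wide
  cy6 -> i7 (sub) tail

ISSUED = 4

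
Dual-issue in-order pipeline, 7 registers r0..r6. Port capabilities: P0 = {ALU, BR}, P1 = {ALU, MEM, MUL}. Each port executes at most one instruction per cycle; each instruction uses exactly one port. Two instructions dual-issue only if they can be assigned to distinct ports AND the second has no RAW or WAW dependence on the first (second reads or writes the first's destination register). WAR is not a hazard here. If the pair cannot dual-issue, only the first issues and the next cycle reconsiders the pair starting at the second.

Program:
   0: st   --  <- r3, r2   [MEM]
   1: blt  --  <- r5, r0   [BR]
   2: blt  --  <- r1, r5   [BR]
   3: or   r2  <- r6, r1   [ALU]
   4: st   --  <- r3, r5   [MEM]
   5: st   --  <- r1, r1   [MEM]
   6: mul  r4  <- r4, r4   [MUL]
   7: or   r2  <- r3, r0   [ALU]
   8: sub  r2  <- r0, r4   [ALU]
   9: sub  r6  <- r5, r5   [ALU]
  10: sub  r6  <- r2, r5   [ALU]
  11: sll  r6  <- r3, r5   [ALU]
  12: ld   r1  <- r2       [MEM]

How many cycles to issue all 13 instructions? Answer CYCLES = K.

  cy0 -> i0/i1 (st/blt) pair
  cy1 -> i2/i3 (blt/or) pair
  cy2 -> i4 (st) no-port MEM/MEM
  cy3 -> i5 (st) no-port MEM/MUL
  cy4 -> i6/i7 (mul/or) pair
  cy5 -> i8/i9 (sub/sub) pair
  cy6 -> i10 (sub) WAW r6
  cy7 -> i11/i12 (sll/ld) pair

CYCLES = 8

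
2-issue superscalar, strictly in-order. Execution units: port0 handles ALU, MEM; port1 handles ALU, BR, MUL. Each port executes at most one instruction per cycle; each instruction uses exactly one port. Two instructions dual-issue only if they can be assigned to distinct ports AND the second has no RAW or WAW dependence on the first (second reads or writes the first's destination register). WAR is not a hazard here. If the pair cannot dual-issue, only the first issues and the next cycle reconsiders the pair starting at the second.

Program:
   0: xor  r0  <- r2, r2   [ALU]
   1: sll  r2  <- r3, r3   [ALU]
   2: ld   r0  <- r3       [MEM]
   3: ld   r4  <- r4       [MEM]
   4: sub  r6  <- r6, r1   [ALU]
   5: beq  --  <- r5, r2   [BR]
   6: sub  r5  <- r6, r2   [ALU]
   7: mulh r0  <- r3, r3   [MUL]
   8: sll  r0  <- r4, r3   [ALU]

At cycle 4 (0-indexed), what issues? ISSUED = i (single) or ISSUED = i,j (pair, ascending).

ISSUED = 7

[0] i0+i1  xor sll  -- dual
[1] i2  ld  -- no-port MEM/MEM
[2] i3+i4  ld sub  -- dual
[3] i5+i6  beq sub  -- dual
[4] i7  mulh  -- WAW r0
[5] i8  sll  -- tail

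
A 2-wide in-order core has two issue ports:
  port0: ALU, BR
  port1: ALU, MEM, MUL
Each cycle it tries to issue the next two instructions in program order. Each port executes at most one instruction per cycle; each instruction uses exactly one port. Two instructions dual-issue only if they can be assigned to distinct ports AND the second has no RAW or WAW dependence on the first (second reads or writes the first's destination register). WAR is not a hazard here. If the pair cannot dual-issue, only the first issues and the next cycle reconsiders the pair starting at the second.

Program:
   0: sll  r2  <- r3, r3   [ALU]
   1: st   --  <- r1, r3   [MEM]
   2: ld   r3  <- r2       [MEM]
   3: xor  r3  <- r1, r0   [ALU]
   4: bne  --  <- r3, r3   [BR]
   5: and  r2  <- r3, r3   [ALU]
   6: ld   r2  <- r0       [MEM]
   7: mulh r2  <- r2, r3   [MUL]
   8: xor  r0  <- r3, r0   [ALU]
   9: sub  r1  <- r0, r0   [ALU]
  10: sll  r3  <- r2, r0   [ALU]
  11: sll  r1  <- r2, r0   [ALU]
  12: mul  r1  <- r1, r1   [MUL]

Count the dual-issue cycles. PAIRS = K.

PAIRS = 4

t=0 i0/i1:sll;st ; pair
t=1 i2:ld ; WAW r3
t=2 i3:xor ; RAW r3
t=3 i4/i5:bne;and ; pair
t=4 i6:ld ; no-port MEM/MUL
t=5 i7/i8:mulh;xor ; pair
t=6 i9/i10:sub;sll ; pair
t=7 i11:sll ; RAW+WAW r1
t=8 i12:mul ; tail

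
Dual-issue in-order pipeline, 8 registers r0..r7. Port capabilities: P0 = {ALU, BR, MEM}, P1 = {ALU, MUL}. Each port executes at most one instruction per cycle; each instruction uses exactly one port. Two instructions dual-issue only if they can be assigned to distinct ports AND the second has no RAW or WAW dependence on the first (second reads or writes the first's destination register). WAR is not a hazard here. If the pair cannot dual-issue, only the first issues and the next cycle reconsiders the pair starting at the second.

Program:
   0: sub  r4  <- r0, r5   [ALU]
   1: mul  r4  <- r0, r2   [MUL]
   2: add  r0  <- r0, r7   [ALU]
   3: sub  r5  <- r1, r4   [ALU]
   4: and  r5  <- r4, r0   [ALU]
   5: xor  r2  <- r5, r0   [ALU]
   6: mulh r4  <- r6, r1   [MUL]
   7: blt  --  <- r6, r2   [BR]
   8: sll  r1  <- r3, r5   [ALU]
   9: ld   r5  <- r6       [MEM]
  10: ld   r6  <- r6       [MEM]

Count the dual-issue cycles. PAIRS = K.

PAIRS = 3

  cy0 -> i0 (sub) WAW r4
  cy1 -> i1+i2 (mul;add) pair
  cy2 -> i3 (sub) WAW r5
  cy3 -> i4 (and) RAW r5
  cy4 -> i5+i6 (xor;mulh) pair
  cy5 -> i7+i8 (blt;sll) pair
  cy6 -> i9 (ld) no-port MEM/MEM
  cy7 -> i10 (ld) tail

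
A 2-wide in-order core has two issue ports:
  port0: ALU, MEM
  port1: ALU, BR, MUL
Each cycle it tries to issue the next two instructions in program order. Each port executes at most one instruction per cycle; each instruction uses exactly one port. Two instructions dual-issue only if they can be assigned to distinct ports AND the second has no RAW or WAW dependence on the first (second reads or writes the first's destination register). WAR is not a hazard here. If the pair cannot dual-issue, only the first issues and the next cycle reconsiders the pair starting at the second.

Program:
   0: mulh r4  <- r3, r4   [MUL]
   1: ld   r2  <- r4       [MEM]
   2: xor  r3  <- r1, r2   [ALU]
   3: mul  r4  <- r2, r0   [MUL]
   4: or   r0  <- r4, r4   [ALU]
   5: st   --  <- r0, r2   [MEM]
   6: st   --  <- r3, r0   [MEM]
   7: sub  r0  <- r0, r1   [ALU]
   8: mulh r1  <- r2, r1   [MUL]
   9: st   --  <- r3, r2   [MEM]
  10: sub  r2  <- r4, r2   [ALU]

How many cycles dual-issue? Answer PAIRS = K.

  cy0 -> i0 (mulh.MUL) RAW r4
  cy1 -> i1 (ld.MEM) RAW r2
  cy2 -> i2+i3 (xor.ALU;mul.MUL) dual
  cy3 -> i4 (or.ALU) RAW r0
  cy4 -> i5 (st.MEM) no-port MEM/MEM
  cy5 -> i6+i7 (st.MEM;sub.ALU) dual
  cy6 -> i8+i9 (mulh.MUL;st.MEM) dual
  cy7 -> i10 (sub.ALU) tail

PAIRS = 3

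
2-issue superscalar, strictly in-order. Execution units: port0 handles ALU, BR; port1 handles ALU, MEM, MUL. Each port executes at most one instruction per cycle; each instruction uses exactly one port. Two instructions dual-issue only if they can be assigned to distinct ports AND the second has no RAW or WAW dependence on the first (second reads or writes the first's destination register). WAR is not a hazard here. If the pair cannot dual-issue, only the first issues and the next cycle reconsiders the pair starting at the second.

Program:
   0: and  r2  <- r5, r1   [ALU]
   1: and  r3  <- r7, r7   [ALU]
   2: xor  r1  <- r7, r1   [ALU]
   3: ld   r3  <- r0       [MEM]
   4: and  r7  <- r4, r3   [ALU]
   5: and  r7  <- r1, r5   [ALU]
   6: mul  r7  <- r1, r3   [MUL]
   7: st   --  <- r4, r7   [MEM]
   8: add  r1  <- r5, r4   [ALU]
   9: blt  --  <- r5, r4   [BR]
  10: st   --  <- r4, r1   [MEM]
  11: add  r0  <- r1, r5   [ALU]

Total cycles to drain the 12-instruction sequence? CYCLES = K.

  cy0 -> i0+i1 (and/and) pair
  cy1 -> i2+i3 (xor/ld) pair
  cy2 -> i4 (and) WAW r7
  cy3 -> i5 (and) WAW r7
  cy4 -> i6 (mul) no-port MUL/MEM
  cy5 -> i7+i8 (st/add) pair
  cy6 -> i9+i10 (blt/st) pair
  cy7 -> i11 (add) tail

CYCLES = 8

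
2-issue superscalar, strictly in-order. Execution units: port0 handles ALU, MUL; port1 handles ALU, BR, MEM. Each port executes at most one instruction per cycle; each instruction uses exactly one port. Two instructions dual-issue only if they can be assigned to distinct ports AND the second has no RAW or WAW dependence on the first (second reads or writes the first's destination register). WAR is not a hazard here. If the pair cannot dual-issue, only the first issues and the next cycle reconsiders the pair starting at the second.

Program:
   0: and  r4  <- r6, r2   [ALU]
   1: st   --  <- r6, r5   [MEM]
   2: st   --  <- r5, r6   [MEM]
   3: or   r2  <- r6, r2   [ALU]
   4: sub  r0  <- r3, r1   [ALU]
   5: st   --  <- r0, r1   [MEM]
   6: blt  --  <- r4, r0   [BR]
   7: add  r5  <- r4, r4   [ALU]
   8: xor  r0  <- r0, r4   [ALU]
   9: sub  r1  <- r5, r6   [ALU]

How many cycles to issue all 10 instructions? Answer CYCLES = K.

0. and.ALU st.MEM @i0/i1  | pair
1. st.MEM or.ALU @i2/i3  | pair
2. sub.ALU @i4  | RAW r0
3. st.MEM @i5  | no-port MEM/BR
4. blt.BR add.ALU @i6/i7  | pair
5. xor.ALU sub.ALU @i8/i9  | pair

CYCLES = 6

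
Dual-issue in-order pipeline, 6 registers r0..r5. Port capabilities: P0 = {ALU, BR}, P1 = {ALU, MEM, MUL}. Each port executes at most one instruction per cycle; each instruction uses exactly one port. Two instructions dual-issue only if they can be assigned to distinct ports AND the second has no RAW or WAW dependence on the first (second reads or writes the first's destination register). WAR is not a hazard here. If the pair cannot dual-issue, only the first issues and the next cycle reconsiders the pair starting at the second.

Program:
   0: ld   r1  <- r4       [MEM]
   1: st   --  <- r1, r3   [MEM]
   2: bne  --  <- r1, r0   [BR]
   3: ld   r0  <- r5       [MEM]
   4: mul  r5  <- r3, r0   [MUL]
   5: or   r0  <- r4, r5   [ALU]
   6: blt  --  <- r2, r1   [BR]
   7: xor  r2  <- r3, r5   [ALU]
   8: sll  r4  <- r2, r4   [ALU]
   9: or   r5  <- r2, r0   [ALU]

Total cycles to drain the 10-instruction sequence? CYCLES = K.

0. ld @i0  | no-port MEM/MEM
1. st;bne @i1+i2  | dual
2. ld @i3  | no-port MEM/MUL
3. mul @i4  | RAW r5
4. or;blt @i5+i6  | dual
5. xor @i7  | RAW r2
6. sll;or @i8+i9  | dual

CYCLES = 7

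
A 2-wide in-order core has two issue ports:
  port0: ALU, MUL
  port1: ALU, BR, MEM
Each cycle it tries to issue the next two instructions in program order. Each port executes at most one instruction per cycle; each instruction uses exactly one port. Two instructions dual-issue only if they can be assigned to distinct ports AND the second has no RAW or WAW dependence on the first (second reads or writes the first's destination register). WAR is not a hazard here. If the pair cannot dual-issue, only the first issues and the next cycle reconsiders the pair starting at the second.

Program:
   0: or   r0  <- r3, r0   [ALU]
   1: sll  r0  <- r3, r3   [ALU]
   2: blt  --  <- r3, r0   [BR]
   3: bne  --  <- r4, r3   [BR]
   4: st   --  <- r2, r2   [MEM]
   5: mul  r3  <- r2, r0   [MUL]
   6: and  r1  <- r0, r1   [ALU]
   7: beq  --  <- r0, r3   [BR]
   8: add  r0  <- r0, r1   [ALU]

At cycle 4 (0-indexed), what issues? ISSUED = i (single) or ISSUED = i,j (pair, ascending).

ISSUED = 4,5

c0: i0 or.ALU  WAW r0
c1: i1 sll.ALU  RAW r0
c2: i2 blt.BR  no-port BR/BR
c3: i3 bne.BR  no-port BR/MEM
c4: i4,i5 st.MEM mul.MUL  pair
c5: i6,i7 and.ALU beq.BR  pair
c6: i8 add.ALU  tail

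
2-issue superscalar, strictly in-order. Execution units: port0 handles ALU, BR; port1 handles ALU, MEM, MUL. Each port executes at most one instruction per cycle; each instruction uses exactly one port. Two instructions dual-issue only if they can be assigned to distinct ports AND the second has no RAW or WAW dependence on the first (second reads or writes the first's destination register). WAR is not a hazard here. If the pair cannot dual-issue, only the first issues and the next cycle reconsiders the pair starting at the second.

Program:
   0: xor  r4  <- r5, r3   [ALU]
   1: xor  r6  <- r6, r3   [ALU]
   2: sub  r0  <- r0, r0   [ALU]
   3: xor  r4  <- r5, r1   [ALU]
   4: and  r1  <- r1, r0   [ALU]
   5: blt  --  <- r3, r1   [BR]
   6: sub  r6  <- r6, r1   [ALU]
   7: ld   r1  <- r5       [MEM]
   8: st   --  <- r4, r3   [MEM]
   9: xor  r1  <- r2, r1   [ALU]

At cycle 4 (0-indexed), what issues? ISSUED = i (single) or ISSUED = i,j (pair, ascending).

ISSUED = 7

[0] i0+i1  xor.ALU+xor.ALU  -- 2-wide
[1] i2+i3  sub.ALU+xor.ALU  -- 2-wide
[2] i4  and.ALU  -- RAW r1
[3] i5+i6  blt.BR+sub.ALU  -- 2-wide
[4] i7  ld.MEM  -- no-port MEM/MEM
[5] i8+i9  st.MEM+xor.ALU  -- 2-wide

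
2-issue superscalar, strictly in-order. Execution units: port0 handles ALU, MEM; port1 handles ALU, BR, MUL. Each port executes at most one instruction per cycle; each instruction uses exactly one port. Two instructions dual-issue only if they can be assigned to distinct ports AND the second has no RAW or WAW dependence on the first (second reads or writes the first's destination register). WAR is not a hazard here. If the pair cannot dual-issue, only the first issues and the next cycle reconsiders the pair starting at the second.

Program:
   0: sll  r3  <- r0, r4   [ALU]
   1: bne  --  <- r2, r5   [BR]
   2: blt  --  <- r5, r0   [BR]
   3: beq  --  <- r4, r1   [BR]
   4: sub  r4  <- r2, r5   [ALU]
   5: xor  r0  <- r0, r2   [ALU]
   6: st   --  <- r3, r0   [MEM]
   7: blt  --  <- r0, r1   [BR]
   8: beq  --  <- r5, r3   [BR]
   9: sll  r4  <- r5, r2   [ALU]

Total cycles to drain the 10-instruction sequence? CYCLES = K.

CYCLES = 6

0. sll.ALU;bne.BR @i0&i1  | 2-wide
1. blt.BR @i2  | no-port BR/BR
2. beq.BR;sub.ALU @i3&i4  | 2-wide
3. xor.ALU @i5  | RAW r0
4. st.MEM;blt.BR @i6&i7  | 2-wide
5. beq.BR;sll.ALU @i8&i9  | 2-wide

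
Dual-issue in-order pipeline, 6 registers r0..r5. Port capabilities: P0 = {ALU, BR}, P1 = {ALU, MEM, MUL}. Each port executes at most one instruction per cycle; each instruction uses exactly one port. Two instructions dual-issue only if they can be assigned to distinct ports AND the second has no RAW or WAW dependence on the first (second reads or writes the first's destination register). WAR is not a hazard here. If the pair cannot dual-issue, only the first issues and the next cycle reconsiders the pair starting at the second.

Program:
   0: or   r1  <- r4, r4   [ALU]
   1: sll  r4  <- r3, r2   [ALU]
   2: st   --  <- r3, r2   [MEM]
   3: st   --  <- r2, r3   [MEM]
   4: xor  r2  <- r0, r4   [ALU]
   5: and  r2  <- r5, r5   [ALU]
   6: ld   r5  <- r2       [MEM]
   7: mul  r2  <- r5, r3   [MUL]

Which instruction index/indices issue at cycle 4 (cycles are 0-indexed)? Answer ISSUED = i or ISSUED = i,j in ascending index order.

ISSUED = 6

t=0 i0,i1:or.ALU/sll.ALU ; 2-wide
t=1 i2:st.MEM ; no-port MEM/MEM
t=2 i3,i4:st.MEM/xor.ALU ; 2-wide
t=3 i5:and.ALU ; RAW r2
t=4 i6:ld.MEM ; no-port MEM/MUL
t=5 i7:mul.MUL ; tail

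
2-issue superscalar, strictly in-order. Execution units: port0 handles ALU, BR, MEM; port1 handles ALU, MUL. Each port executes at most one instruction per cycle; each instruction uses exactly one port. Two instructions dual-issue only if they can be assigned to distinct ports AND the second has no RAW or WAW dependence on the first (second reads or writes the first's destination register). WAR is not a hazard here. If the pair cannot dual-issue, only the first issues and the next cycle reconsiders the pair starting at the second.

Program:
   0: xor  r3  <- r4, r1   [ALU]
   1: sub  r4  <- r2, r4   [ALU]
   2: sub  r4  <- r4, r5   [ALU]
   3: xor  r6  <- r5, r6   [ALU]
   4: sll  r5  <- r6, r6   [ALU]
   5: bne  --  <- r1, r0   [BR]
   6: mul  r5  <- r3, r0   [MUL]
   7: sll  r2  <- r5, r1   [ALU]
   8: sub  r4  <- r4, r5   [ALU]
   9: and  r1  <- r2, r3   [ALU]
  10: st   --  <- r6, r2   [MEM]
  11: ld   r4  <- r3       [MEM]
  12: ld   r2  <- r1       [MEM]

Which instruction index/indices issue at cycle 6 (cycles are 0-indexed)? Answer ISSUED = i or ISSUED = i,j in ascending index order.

c0: i0+i1 xor.ALU sub.ALU  dual
c1: i2+i3 sub.ALU xor.ALU  dual
c2: i4+i5 sll.ALU bne.BR  dual
c3: i6 mul.MUL  RAW r5
c4: i7+i8 sll.ALU sub.ALU  dual
c5: i9+i10 and.ALU st.MEM  dual
c6: i11 ld.MEM  no-port MEM/MEM
c7: i12 ld.MEM  tail

ISSUED = 11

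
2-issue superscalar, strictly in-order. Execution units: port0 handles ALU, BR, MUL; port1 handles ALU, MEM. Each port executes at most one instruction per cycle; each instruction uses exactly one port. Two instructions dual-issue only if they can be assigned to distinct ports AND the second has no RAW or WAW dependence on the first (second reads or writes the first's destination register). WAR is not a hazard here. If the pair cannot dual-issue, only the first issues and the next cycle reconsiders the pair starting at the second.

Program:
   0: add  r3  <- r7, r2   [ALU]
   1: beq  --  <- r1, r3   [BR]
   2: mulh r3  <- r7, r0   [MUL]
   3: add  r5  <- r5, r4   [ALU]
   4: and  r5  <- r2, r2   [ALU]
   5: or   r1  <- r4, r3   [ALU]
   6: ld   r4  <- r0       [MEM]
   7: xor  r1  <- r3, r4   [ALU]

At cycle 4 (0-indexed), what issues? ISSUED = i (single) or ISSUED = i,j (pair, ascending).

#0 head=0: add.ALU i0 RAW r3
#1 head=1: beq.BR i1 no-port BR/MUL
#2 head=2: mulh.MUL/add.ALU i2/i3 dual
#3 head=4: and.ALU/or.ALU i4/i5 dual
#4 head=6: ld.MEM i6 RAW r4
#5 head=7: xor.ALU i7 tail

ISSUED = 6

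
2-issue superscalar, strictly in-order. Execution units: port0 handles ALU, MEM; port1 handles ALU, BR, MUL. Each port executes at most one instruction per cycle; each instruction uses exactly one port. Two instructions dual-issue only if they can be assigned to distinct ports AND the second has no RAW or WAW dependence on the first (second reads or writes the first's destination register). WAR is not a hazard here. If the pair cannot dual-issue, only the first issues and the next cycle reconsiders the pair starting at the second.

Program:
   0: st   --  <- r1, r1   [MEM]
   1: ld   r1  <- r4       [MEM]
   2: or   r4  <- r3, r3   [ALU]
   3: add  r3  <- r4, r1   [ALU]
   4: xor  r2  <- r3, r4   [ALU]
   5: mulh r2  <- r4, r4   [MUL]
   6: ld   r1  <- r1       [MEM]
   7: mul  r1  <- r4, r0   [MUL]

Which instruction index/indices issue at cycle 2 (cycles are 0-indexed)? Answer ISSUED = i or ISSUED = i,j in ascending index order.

  cy0 -> i0 (st) no-port MEM/MEM
  cy1 -> i1/i2 (ld+or) 2-wide
  cy2 -> i3 (add) RAW r3
  cy3 -> i4 (xor) WAW r2
  cy4 -> i5/i6 (mulh+ld) 2-wide
  cy5 -> i7 (mul) tail

ISSUED = 3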